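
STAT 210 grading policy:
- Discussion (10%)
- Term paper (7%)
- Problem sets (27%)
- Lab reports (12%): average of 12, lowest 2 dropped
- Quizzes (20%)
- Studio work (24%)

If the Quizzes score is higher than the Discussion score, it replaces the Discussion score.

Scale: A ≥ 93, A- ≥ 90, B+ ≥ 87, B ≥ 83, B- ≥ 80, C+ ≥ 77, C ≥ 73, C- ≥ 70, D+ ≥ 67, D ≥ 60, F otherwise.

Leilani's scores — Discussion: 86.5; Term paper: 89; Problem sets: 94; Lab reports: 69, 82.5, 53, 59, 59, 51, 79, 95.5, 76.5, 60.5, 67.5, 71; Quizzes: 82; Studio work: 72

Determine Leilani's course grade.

B-

Lab reports: drop 51, 53 → average of remaining 10 = 719.5/10 = 71.95
Quizzes (82) ≤ Discussion (86.5), so Discussion stays at 86.5.
Weighted total:
  Discussion 86.5 × 0.1 = 8.65
  Term paper 89 × 0.07 = 6.23
  Problem sets 94 × 0.27 = 25.38
  Lab reports 71.95 × 0.12 = 8.634
  Quizzes 82 × 0.2 = 16.4
  Studio work 72 × 0.24 = 17.28
Sum = 82.574
82.574 is ≥ 80 and < 83 → B-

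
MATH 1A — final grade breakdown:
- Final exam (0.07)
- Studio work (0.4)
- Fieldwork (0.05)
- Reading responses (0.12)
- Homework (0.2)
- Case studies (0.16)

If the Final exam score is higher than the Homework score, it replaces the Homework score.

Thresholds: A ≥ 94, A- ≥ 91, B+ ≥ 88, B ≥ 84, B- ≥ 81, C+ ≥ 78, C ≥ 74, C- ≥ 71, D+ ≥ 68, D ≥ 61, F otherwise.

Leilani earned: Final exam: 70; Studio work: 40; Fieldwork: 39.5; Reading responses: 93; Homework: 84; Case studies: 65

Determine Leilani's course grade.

Final exam (70) ≤ Homework (84), so Homework stays at 84.
Weighted total:
  Final exam 70 × 0.07 = 4.9
  Studio work 40 × 0.4 = 16
  Fieldwork 39.5 × 0.05 = 1.975
  Reading responses 93 × 0.12 = 11.16
  Homework 84 × 0.2 = 16.8
  Case studies 65 × 0.16 = 10.4
Sum = 61.235
61.235 is ≥ 61 and < 68 → D

D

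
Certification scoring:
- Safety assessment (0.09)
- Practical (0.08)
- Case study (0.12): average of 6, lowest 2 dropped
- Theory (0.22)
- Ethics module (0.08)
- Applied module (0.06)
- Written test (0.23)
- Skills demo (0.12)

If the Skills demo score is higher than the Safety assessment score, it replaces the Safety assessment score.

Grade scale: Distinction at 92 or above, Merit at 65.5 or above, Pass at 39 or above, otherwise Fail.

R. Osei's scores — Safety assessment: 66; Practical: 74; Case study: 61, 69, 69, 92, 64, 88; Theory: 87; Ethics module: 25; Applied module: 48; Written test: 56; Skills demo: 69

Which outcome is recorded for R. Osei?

Case study: drop 61, 64 → average of remaining 4 = 318/4 = 79.5
Skills demo (69) > Safety assessment (66), so Safety assessment counts as 69.
Weighted total:
  Safety assessment 69 × 0.09 = 6.21
  Practical 74 × 0.08 = 5.92
  Case study 79.5 × 0.12 = 9.54
  Theory 87 × 0.22 = 19.14
  Ethics module 25 × 0.08 = 2
  Applied module 48 × 0.06 = 2.88
  Written test 56 × 0.23 = 12.88
  Skills demo 69 × 0.12 = 8.28
Sum = 66.85
66.85 is ≥ 65.5 and < 92 → Merit

Merit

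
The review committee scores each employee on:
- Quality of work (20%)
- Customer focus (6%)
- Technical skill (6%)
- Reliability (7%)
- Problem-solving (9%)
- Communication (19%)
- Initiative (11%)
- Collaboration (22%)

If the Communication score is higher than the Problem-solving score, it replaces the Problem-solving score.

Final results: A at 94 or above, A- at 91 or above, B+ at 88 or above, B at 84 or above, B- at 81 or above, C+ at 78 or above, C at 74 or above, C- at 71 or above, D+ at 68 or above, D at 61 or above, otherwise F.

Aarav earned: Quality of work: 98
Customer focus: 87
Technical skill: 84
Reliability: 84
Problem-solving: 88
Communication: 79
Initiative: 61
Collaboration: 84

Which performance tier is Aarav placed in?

Communication (79) ≤ Problem-solving (88), so Problem-solving stays at 88.
Weighted total:
  Quality of work 98 × 0.2 = 19.6
  Customer focus 87 × 0.06 = 5.22
  Technical skill 84 × 0.06 = 5.04
  Reliability 84 × 0.07 = 5.88
  Problem-solving 88 × 0.09 = 7.92
  Communication 79 × 0.19 = 15.01
  Initiative 61 × 0.11 = 6.71
  Collaboration 84 × 0.22 = 18.48
Sum = 83.86
83.86 is ≥ 81 and < 84 → B-

B-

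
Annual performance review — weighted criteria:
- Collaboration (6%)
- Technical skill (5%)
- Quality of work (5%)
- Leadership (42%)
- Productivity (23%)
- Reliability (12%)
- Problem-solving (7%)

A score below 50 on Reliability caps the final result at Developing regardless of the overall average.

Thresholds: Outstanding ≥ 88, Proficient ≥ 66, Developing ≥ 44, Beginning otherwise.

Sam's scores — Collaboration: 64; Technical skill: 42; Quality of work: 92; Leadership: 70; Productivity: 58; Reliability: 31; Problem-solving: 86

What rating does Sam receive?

Developing

Reliability score 31 < 50: minimum not met.
Weighted total:
  Collaboration 64 × 0.06 = 3.84
  Technical skill 42 × 0.05 = 2.1
  Quality of work 92 × 0.05 = 4.6
  Leadership 70 × 0.42 = 29.4
  Productivity 58 × 0.23 = 13.34
  Reliability 31 × 0.12 = 3.72
  Problem-solving 86 × 0.07 = 6.02
Sum = 63.02
63.02 would be Developing; cap at Developing applies → Developing.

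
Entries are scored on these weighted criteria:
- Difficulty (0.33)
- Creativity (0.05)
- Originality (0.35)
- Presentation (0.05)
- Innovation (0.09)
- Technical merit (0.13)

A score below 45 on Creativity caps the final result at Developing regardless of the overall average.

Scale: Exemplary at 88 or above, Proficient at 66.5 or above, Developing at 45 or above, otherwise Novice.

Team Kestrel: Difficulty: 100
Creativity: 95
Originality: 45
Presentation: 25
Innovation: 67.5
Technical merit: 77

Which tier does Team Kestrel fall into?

Creativity score 95 ≥ 45: minimum met.
Weighted total:
  Difficulty 100 × 0.33 = 33
  Creativity 95 × 0.05 = 4.75
  Originality 45 × 0.35 = 15.75
  Presentation 25 × 0.05 = 1.25
  Innovation 67.5 × 0.09 = 6.075
  Technical merit 77 × 0.13 = 10.01
Sum = 70.835
70.835 is ≥ 66.5 and < 88 → Proficient

Proficient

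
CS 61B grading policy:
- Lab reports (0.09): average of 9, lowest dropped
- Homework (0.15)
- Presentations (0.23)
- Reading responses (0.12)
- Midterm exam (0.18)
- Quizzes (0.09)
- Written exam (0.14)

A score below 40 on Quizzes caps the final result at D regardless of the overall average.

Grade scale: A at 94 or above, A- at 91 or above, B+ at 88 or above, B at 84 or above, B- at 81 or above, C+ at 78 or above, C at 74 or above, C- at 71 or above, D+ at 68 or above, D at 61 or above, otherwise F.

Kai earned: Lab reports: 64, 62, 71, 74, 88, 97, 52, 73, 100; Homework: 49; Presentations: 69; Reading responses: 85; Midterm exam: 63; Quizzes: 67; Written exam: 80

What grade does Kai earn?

Lab reports: drop 52 → average of remaining 8 = 629/8 = 78.625
Quizzes score 67 ≥ 40: minimum met.
Weighted total:
  Lab reports 78.625 × 0.09 = 7.07625
  Homework 49 × 0.15 = 7.35
  Presentations 69 × 0.23 = 15.87
  Reading responses 85 × 0.12 = 10.2
  Midterm exam 63 × 0.18 = 11.34
  Quizzes 67 × 0.09 = 6.03
  Written exam 80 × 0.14 = 11.2
Sum = 69.06625
69.06625 is ≥ 68 and < 71 → D+

D+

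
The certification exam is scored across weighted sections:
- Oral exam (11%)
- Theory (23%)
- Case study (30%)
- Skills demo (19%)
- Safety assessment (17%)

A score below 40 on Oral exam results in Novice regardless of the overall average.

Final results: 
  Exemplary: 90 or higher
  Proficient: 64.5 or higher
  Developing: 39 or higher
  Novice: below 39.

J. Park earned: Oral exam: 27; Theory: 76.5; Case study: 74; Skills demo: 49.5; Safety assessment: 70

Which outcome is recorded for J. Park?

Novice

Oral exam score 27 < 40: minimum not met.
Weighted total:
  Oral exam 27 × 0.11 = 2.97
  Theory 76.5 × 0.23 = 17.595
  Case study 74 × 0.3 = 22.2
  Skills demo 49.5 × 0.19 = 9.405
  Safety assessment 70 × 0.17 = 11.9
Sum = 64.07
Because the Oral exam minimum was not met, the result is Novice.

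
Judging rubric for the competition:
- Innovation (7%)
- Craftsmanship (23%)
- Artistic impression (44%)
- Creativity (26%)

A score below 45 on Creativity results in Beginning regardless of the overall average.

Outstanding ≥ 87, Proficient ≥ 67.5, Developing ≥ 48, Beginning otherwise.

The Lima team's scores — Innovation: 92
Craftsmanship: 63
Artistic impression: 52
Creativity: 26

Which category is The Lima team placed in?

Beginning

Creativity score 26 < 45: minimum not met.
Weighted total:
  Innovation 92 × 0.07 = 6.44
  Craftsmanship 63 × 0.23 = 14.49
  Artistic impression 52 × 0.44 = 22.88
  Creativity 26 × 0.26 = 6.76
Sum = 50.57
Because the Creativity minimum was not met, the result is Beginning.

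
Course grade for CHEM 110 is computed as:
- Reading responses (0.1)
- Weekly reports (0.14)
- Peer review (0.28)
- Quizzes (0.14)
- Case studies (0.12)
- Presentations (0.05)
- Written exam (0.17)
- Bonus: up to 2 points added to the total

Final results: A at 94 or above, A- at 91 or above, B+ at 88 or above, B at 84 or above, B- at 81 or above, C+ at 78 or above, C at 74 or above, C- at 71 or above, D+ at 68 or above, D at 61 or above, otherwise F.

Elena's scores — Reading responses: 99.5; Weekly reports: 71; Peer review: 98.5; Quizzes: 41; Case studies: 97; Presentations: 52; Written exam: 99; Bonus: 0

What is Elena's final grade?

B

Weighted total:
  Reading responses 99.5 × 0.1 = 9.95
  Weekly reports 71 × 0.14 = 9.94
  Peer review 98.5 × 0.28 = 27.58
  Quizzes 41 × 0.14 = 5.74
  Case studies 97 × 0.12 = 11.64
  Presentations 52 × 0.05 = 2.6
  Written exam 99 × 0.17 = 16.83
Sum = 84.28
Bonus: 84.28 + 0 = 84.28
84.28 is ≥ 84 and < 88 → B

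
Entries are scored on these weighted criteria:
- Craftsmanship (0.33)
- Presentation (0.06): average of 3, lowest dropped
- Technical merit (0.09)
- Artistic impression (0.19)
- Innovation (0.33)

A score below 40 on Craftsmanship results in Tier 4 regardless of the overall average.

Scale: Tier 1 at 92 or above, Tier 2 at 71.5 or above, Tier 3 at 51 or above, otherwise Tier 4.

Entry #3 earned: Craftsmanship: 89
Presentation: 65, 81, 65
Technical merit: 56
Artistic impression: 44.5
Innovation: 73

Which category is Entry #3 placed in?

Tier 3

Presentation: drop 65 → average of remaining 2 = 146/2 = 73
Craftsmanship score 89 ≥ 40: minimum met.
Weighted total:
  Craftsmanship 89 × 0.33 = 29.37
  Presentation 73 × 0.06 = 4.38
  Technical merit 56 × 0.09 = 5.04
  Artistic impression 44.5 × 0.19 = 8.455
  Innovation 73 × 0.33 = 24.09
Sum = 71.335
71.335 is ≥ 51 and < 71.5 → Tier 3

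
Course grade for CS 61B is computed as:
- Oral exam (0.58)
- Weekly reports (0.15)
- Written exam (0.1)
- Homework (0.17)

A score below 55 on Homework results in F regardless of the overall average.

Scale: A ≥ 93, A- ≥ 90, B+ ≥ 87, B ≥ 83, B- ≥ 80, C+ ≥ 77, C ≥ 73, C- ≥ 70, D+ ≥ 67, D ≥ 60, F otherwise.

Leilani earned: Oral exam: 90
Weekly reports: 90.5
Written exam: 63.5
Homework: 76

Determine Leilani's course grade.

B

Homework score 76 ≥ 55: minimum met.
Weighted total:
  Oral exam 90 × 0.58 = 52.2
  Weekly reports 90.5 × 0.15 = 13.575
  Written exam 63.5 × 0.1 = 6.35
  Homework 76 × 0.17 = 12.92
Sum = 85.045
85.045 is ≥ 83 and < 87 → B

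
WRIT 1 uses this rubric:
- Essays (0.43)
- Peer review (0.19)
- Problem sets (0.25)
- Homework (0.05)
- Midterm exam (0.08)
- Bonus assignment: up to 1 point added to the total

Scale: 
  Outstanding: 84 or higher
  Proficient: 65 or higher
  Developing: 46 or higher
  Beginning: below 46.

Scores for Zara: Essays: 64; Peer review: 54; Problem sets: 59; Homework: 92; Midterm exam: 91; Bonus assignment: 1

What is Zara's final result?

Weighted total:
  Essays 64 × 0.43 = 27.52
  Peer review 54 × 0.19 = 10.26
  Problem sets 59 × 0.25 = 14.75
  Homework 92 × 0.05 = 4.6
  Midterm exam 91 × 0.08 = 7.28
Sum = 64.41
Bonus assignment: 64.41 + 1 = 65.41
65.41 is ≥ 65 and < 84 → Proficient

Proficient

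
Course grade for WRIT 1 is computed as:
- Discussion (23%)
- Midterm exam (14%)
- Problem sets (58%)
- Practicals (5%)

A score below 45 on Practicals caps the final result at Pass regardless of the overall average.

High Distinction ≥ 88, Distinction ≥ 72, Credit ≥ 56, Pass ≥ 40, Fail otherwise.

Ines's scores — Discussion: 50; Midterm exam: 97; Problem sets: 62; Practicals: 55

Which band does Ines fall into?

Credit

Practicals score 55 ≥ 45: minimum met.
Weighted total:
  Discussion 50 × 0.23 = 11.5
  Midterm exam 97 × 0.14 = 13.58
  Problem sets 62 × 0.58 = 35.96
  Practicals 55 × 0.05 = 2.75
Sum = 63.79
63.79 is ≥ 56 and < 72 → Credit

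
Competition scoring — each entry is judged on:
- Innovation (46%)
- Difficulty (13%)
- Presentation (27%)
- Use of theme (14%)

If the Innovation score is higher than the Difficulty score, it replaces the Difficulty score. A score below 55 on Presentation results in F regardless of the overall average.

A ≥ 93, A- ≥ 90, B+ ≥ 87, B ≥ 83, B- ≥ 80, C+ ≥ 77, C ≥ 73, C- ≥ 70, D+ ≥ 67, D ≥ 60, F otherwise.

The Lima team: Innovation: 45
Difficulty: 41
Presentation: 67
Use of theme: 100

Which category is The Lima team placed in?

F

Innovation (45) > Difficulty (41), so Difficulty counts as 45.
Presentation score 67 ≥ 55: minimum met.
Weighted total:
  Innovation 45 × 0.46 = 20.7
  Difficulty 45 × 0.13 = 5.85
  Presentation 67 × 0.27 = 18.09
  Use of theme 100 × 0.14 = 14
Sum = 58.64
58.64 < 60 → F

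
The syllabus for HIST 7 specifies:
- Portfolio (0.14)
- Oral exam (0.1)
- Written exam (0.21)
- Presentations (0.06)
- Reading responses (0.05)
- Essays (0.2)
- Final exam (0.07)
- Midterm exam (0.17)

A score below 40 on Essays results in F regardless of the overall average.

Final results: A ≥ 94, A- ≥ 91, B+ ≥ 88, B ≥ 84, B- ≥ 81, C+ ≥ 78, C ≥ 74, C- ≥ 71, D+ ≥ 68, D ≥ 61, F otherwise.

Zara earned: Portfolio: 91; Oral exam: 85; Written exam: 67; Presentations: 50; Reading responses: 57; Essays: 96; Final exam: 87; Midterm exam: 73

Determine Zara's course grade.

Essays score 96 ≥ 40: minimum met.
Weighted total:
  Portfolio 91 × 0.14 = 12.74
  Oral exam 85 × 0.1 = 8.5
  Written exam 67 × 0.21 = 14.07
  Presentations 50 × 0.06 = 3
  Reading responses 57 × 0.05 = 2.85
  Essays 96 × 0.2 = 19.2
  Final exam 87 × 0.07 = 6.09
  Midterm exam 73 × 0.17 = 12.41
Sum = 78.86
78.86 is ≥ 78 and < 81 → C+

C+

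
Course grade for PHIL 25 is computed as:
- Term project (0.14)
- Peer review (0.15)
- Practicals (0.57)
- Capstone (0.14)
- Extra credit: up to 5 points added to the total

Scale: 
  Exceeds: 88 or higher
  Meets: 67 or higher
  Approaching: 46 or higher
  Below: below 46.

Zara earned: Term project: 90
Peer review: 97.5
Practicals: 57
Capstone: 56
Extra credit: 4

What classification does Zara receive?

Weighted total:
  Term project 90 × 0.14 = 12.6
  Peer review 97.5 × 0.15 = 14.625
  Practicals 57 × 0.57 = 32.49
  Capstone 56 × 0.14 = 7.84
Sum = 67.555
Extra credit: 67.555 + 4 = 71.555
71.555 is ≥ 67 and < 88 → Meets

Meets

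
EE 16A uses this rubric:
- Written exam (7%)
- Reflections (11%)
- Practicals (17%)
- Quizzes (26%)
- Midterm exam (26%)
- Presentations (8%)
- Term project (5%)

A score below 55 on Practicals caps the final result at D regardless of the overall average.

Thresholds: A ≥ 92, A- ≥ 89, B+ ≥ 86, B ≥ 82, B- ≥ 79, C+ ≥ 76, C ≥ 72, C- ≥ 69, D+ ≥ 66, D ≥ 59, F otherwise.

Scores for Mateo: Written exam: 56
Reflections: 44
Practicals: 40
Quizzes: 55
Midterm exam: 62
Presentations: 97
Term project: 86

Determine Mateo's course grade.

Practicals score 40 < 55: minimum not met.
Weighted total:
  Written exam 56 × 0.07 = 3.92
  Reflections 44 × 0.11 = 4.84
  Practicals 40 × 0.17 = 6.8
  Quizzes 55 × 0.26 = 14.3
  Midterm exam 62 × 0.26 = 16.12
  Presentations 97 × 0.08 = 7.76
  Term project 86 × 0.05 = 4.3
Sum = 58.04
58.04 would be F; cap at D applies → F.

F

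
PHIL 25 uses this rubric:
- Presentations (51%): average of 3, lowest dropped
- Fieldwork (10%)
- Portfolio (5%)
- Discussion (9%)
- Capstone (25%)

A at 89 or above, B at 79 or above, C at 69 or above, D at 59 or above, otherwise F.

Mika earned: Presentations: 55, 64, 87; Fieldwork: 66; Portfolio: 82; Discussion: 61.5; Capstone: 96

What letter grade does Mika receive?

C

Presentations: drop 55 → average of remaining 2 = 151/2 = 75.5
Weighted total:
  Presentations 75.5 × 0.51 = 38.505
  Fieldwork 66 × 0.1 = 6.6
  Portfolio 82 × 0.05 = 4.1
  Discussion 61.5 × 0.09 = 5.535
  Capstone 96 × 0.25 = 24
Sum = 78.74
78.74 is ≥ 69 and < 79 → C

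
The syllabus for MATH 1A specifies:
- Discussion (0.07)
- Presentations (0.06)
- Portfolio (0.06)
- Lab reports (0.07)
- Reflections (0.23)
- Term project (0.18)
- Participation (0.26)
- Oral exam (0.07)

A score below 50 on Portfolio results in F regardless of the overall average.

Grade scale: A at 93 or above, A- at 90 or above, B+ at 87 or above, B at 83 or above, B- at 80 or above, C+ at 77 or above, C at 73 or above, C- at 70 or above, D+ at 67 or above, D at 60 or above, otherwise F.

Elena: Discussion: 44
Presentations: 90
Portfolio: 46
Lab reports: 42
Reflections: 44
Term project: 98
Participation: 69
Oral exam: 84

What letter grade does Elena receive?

F

Portfolio score 46 < 50: minimum not met.
Weighted total:
  Discussion 44 × 0.07 = 3.08
  Presentations 90 × 0.06 = 5.4
  Portfolio 46 × 0.06 = 2.76
  Lab reports 42 × 0.07 = 2.94
  Reflections 44 × 0.23 = 10.12
  Term project 98 × 0.18 = 17.64
  Participation 69 × 0.26 = 17.94
  Oral exam 84 × 0.07 = 5.88
Sum = 65.76
Because the Portfolio minimum was not met, the result is F.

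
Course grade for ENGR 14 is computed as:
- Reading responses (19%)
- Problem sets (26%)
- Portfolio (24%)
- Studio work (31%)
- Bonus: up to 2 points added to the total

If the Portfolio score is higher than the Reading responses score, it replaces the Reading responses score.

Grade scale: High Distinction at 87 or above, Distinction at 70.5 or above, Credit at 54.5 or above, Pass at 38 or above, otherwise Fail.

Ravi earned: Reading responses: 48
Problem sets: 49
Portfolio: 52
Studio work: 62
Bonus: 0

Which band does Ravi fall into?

Pass

Portfolio (52) > Reading responses (48), so Reading responses counts as 52.
Weighted total:
  Reading responses 52 × 0.19 = 9.88
  Problem sets 49 × 0.26 = 12.74
  Portfolio 52 × 0.24 = 12.48
  Studio work 62 × 0.31 = 19.22
Sum = 54.32
Bonus: 54.32 + 0 = 54.32
54.32 is ≥ 38 and < 54.5 → Pass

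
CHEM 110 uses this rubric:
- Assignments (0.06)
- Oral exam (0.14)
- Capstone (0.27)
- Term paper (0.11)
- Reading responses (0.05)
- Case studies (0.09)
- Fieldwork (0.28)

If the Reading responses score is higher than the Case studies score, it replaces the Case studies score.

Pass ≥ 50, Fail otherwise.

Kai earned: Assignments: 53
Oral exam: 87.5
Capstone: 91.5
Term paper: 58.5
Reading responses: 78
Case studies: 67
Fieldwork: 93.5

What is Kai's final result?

Pass

Reading responses (78) > Case studies (67), so Case studies counts as 78.
Weighted total:
  Assignments 53 × 0.06 = 3.18
  Oral exam 87.5 × 0.14 = 12.25
  Capstone 91.5 × 0.27 = 24.705
  Term paper 58.5 × 0.11 = 6.435
  Reading responses 78 × 0.05 = 3.9
  Case studies 78 × 0.09 = 7.02
  Fieldwork 93.5 × 0.28 = 26.18
Sum = 83.67
83.67 ≥ 50 → Pass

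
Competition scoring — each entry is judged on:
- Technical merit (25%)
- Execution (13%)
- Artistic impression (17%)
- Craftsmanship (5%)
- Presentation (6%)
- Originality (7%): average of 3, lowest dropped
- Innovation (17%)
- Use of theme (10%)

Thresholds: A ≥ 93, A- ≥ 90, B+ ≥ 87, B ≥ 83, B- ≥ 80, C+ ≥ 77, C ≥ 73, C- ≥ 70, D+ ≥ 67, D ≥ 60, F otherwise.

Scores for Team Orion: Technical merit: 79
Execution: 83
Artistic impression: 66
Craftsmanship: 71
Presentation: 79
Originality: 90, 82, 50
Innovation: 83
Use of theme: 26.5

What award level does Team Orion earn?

Originality: drop 50 → average of remaining 2 = 172/2 = 86
Weighted total:
  Technical merit 79 × 0.25 = 19.75
  Execution 83 × 0.13 = 10.79
  Artistic impression 66 × 0.17 = 11.22
  Craftsmanship 71 × 0.05 = 3.55
  Presentation 79 × 0.06 = 4.74
  Originality 86 × 0.07 = 6.02
  Innovation 83 × 0.17 = 14.11
  Use of theme 26.5 × 0.1 = 2.65
Sum = 72.83
72.83 is ≥ 70 and < 73 → C-

C-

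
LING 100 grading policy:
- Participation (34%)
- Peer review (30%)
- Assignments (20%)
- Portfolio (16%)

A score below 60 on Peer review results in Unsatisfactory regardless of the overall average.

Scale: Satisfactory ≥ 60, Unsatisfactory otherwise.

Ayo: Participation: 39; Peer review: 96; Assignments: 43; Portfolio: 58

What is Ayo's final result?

Peer review score 96 ≥ 60: minimum met.
Weighted total:
  Participation 39 × 0.34 = 13.26
  Peer review 96 × 0.3 = 28.8
  Assignments 43 × 0.2 = 8.6
  Portfolio 58 × 0.16 = 9.28
Sum = 59.94
59.94 < 60 → Unsatisfactory

Unsatisfactory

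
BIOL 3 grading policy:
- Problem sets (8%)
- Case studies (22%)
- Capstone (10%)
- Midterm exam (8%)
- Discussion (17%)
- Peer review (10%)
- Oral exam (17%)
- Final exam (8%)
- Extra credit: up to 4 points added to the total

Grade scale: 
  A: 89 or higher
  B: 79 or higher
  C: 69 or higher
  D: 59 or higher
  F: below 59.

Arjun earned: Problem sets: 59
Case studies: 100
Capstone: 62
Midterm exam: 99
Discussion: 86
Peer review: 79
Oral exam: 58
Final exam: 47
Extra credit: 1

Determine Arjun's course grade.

Weighted total:
  Problem sets 59 × 0.08 = 4.72
  Case studies 100 × 0.22 = 22
  Capstone 62 × 0.1 = 6.2
  Midterm exam 99 × 0.08 = 7.92
  Discussion 86 × 0.17 = 14.62
  Peer review 79 × 0.1 = 7.9
  Oral exam 58 × 0.17 = 9.86
  Final exam 47 × 0.08 = 3.76
Sum = 76.98
Extra credit: 76.98 + 1 = 77.98
77.98 is ≥ 69 and < 79 → C

C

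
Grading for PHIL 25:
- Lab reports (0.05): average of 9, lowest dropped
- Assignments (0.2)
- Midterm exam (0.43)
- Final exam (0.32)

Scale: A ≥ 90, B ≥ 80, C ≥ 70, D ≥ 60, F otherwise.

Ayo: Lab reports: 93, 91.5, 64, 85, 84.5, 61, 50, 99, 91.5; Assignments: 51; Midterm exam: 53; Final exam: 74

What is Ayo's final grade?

Lab reports: drop 50 → average of remaining 8 = 669.5/8 = 83.6875
Weighted total:
  Lab reports 83.6875 × 0.05 = 4.184375
  Assignments 51 × 0.2 = 10.2
  Midterm exam 53 × 0.43 = 22.79
  Final exam 74 × 0.32 = 23.68
Sum = 60.854375
60.854375 is ≥ 60 and < 70 → D

D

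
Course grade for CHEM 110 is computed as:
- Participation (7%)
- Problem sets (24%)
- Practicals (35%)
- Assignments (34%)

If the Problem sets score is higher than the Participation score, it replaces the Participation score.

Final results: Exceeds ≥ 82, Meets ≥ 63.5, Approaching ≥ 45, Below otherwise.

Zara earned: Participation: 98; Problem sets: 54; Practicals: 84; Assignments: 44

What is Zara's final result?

Problem sets (54) ≤ Participation (98), so Participation stays at 98.
Weighted total:
  Participation 98 × 0.07 = 6.86
  Problem sets 54 × 0.24 = 12.96
  Practicals 84 × 0.35 = 29.4
  Assignments 44 × 0.34 = 14.96
Sum = 64.18
64.18 is ≥ 63.5 and < 82 → Meets

Meets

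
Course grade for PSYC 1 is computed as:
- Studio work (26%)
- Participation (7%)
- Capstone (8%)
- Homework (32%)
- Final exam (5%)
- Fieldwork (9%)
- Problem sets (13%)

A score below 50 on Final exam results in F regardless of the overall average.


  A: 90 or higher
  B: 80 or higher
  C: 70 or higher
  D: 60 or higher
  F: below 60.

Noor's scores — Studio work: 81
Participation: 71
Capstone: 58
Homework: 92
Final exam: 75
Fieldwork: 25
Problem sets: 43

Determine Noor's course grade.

Final exam score 75 ≥ 50: minimum met.
Weighted total:
  Studio work 81 × 0.26 = 21.06
  Participation 71 × 0.07 = 4.97
  Capstone 58 × 0.08 = 4.64
  Homework 92 × 0.32 = 29.44
  Final exam 75 × 0.05 = 3.75
  Fieldwork 25 × 0.09 = 2.25
  Problem sets 43 × 0.13 = 5.59
Sum = 71.7
71.7 is ≥ 70 and < 80 → C

C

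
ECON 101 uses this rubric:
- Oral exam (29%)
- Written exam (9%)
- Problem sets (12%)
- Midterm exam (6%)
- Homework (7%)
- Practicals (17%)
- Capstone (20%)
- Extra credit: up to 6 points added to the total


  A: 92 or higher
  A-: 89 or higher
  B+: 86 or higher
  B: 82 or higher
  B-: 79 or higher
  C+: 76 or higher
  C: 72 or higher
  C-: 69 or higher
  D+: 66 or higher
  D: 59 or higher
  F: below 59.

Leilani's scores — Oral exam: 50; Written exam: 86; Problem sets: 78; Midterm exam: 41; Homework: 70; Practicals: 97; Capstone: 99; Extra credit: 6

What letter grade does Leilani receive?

B-

Weighted total:
  Oral exam 50 × 0.29 = 14.5
  Written exam 86 × 0.09 = 7.74
  Problem sets 78 × 0.12 = 9.36
  Midterm exam 41 × 0.06 = 2.46
  Homework 70 × 0.07 = 4.9
  Practicals 97 × 0.17 = 16.49
  Capstone 99 × 0.2 = 19.8
Sum = 75.25
Extra credit: 75.25 + 6 = 81.25
81.25 is ≥ 79 and < 82 → B-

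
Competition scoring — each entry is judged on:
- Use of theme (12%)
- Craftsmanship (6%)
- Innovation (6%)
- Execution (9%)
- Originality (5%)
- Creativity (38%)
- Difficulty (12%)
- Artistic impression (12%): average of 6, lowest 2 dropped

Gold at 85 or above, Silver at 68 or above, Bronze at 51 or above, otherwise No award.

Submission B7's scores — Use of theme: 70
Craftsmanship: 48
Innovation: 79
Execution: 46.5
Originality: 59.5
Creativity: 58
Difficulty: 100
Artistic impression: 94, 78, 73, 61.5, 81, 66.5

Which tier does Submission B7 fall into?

Bronze

Artistic impression: drop 61.5, 66.5 → average of remaining 4 = 326/4 = 81.5
Weighted total:
  Use of theme 70 × 0.12 = 8.4
  Craftsmanship 48 × 0.06 = 2.88
  Innovation 79 × 0.06 = 4.74
  Execution 46.5 × 0.09 = 4.185
  Originality 59.5 × 0.05 = 2.975
  Creativity 58 × 0.38 = 22.04
  Difficulty 100 × 0.12 = 12
  Artistic impression 81.5 × 0.12 = 9.78
Sum = 67
67 is ≥ 51 and < 68 → Bronze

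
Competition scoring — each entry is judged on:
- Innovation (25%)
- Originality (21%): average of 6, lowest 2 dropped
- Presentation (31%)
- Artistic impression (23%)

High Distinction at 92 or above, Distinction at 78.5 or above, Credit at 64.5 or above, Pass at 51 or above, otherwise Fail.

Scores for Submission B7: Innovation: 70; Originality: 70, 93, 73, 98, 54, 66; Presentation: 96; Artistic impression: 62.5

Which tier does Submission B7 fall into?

Originality: drop 54, 66 → average of remaining 4 = 334/4 = 83.5
Weighted total:
  Innovation 70 × 0.25 = 17.5
  Originality 83.5 × 0.21 = 17.535
  Presentation 96 × 0.31 = 29.76
  Artistic impression 62.5 × 0.23 = 14.375
Sum = 79.17
79.17 is ≥ 78.5 and < 92 → Distinction

Distinction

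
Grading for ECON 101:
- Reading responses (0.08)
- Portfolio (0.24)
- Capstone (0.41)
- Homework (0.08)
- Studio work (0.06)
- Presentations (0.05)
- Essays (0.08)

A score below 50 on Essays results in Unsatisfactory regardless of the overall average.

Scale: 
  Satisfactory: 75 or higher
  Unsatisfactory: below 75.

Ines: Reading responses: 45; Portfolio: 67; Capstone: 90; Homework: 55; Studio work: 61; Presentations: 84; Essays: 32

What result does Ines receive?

Essays score 32 < 50: minimum not met.
Weighted total:
  Reading responses 45 × 0.08 = 3.6
  Portfolio 67 × 0.24 = 16.08
  Capstone 90 × 0.41 = 36.9
  Homework 55 × 0.08 = 4.4
  Studio work 61 × 0.06 = 3.66
  Presentations 84 × 0.05 = 4.2
  Essays 32 × 0.08 = 2.56
Sum = 71.4
Because the Essays minimum was not met, the result is Unsatisfactory.

Unsatisfactory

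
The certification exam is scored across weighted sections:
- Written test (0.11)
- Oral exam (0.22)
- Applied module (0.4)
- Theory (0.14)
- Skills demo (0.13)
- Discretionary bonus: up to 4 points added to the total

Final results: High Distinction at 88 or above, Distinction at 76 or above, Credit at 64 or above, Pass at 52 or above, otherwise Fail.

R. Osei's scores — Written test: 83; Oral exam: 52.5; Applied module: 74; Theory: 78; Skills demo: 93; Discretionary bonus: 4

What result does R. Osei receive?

Distinction

Weighted total:
  Written test 83 × 0.11 = 9.13
  Oral exam 52.5 × 0.22 = 11.55
  Applied module 74 × 0.4 = 29.6
  Theory 78 × 0.14 = 10.92
  Skills demo 93 × 0.13 = 12.09
Sum = 73.29
Discretionary bonus: 73.29 + 4 = 77.29
77.29 is ≥ 76 and < 88 → Distinction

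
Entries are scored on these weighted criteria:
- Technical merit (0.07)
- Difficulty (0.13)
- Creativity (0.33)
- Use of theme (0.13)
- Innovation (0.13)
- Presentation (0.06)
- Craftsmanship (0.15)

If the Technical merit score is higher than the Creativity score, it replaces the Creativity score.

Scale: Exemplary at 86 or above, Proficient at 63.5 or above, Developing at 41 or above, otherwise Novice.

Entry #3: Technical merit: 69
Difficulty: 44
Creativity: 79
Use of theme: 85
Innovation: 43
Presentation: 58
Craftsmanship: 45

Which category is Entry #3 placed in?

Developing

Technical merit (69) ≤ Creativity (79), so Creativity stays at 79.
Weighted total:
  Technical merit 69 × 0.07 = 4.83
  Difficulty 44 × 0.13 = 5.72
  Creativity 79 × 0.33 = 26.07
  Use of theme 85 × 0.13 = 11.05
  Innovation 43 × 0.13 = 5.59
  Presentation 58 × 0.06 = 3.48
  Craftsmanship 45 × 0.15 = 6.75
Sum = 63.49
63.49 is ≥ 41 and < 63.5 → Developing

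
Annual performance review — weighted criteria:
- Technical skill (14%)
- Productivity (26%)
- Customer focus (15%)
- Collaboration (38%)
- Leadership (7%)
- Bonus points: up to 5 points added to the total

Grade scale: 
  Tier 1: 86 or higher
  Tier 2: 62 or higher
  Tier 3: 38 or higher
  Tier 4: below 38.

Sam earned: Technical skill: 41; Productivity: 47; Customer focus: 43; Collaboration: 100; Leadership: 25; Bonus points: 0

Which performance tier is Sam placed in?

Weighted total:
  Technical skill 41 × 0.14 = 5.74
  Productivity 47 × 0.26 = 12.22
  Customer focus 43 × 0.15 = 6.45
  Collaboration 100 × 0.38 = 38
  Leadership 25 × 0.07 = 1.75
Sum = 64.16
Bonus points: 64.16 + 0 = 64.16
64.16 is ≥ 62 and < 86 → Tier 2

Tier 2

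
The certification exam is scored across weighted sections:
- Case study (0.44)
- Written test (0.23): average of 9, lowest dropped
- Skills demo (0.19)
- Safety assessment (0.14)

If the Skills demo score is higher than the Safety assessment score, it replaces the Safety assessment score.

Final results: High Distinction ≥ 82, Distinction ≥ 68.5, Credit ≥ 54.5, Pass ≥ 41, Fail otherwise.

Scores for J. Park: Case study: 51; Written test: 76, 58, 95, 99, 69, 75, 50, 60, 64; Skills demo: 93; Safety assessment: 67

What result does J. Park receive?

Written test: drop 50 → average of remaining 8 = 596/8 = 74.5
Skills demo (93) > Safety assessment (67), so Safety assessment counts as 93.
Weighted total:
  Case study 51 × 0.44 = 22.44
  Written test 74.5 × 0.23 = 17.135
  Skills demo 93 × 0.19 = 17.67
  Safety assessment 93 × 0.14 = 13.02
Sum = 70.265
70.265 is ≥ 68.5 and < 82 → Distinction

Distinction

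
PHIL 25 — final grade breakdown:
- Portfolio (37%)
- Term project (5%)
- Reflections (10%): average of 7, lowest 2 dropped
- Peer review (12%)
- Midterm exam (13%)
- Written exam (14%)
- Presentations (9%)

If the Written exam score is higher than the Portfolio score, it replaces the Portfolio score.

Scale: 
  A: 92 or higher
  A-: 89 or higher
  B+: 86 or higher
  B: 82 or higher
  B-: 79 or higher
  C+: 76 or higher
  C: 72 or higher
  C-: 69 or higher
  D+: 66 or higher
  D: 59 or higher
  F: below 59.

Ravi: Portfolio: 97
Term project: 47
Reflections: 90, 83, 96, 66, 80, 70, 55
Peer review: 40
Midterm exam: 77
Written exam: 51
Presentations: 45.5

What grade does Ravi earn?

Reflections: drop 55, 66 → average of remaining 5 = 419/5 = 83.8
Written exam (51) ≤ Portfolio (97), so Portfolio stays at 97.
Weighted total:
  Portfolio 97 × 0.37 = 35.89
  Term project 47 × 0.05 = 2.35
  Reflections 83.8 × 0.1 = 8.38
  Peer review 40 × 0.12 = 4.8
  Midterm exam 77 × 0.13 = 10.01
  Written exam 51 × 0.14 = 7.14
  Presentations 45.5 × 0.09 = 4.095
Sum = 72.665
72.665 is ≥ 72 and < 76 → C

C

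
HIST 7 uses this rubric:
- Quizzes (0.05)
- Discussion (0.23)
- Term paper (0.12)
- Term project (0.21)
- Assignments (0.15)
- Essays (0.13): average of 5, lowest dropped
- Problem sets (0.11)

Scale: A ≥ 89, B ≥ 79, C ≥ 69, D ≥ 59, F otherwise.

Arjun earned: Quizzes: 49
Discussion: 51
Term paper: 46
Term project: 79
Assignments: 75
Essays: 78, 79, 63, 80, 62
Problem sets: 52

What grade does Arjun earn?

Essays: drop 62 → average of remaining 4 = 300/4 = 75
Weighted total:
  Quizzes 49 × 0.05 = 2.45
  Discussion 51 × 0.23 = 11.73
  Term paper 46 × 0.12 = 5.52
  Term project 79 × 0.21 = 16.59
  Assignments 75 × 0.15 = 11.25
  Essays 75 × 0.13 = 9.75
  Problem sets 52 × 0.11 = 5.72
Sum = 63.01
63.01 is ≥ 59 and < 69 → D

D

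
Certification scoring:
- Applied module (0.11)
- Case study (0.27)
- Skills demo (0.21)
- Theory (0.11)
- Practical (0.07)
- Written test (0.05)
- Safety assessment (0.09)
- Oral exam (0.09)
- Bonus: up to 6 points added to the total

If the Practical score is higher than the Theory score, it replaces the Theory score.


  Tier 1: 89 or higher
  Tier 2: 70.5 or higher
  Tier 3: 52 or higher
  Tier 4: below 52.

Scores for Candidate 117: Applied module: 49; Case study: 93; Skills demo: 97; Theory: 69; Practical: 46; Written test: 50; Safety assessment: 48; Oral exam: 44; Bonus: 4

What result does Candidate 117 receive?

Tier 2

Practical (46) ≤ Theory (69), so Theory stays at 69.
Weighted total:
  Applied module 49 × 0.11 = 5.39
  Case study 93 × 0.27 = 25.11
  Skills demo 97 × 0.21 = 20.37
  Theory 69 × 0.11 = 7.59
  Practical 46 × 0.07 = 3.22
  Written test 50 × 0.05 = 2.5
  Safety assessment 48 × 0.09 = 4.32
  Oral exam 44 × 0.09 = 3.96
Sum = 72.46
Bonus: 72.46 + 4 = 76.46
76.46 is ≥ 70.5 and < 89 → Tier 2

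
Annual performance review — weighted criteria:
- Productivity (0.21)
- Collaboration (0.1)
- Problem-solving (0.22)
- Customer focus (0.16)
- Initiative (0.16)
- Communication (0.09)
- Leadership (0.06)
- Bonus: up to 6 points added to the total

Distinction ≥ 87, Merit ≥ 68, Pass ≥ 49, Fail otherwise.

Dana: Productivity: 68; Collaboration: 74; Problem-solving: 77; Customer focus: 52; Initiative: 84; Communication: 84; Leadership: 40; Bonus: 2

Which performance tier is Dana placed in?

Weighted total:
  Productivity 68 × 0.21 = 14.28
  Collaboration 74 × 0.1 = 7.4
  Problem-solving 77 × 0.22 = 16.94
  Customer focus 52 × 0.16 = 8.32
  Initiative 84 × 0.16 = 13.44
  Communication 84 × 0.09 = 7.56
  Leadership 40 × 0.06 = 2.4
Sum = 70.34
Bonus: 70.34 + 2 = 72.34
72.34 is ≥ 68 and < 87 → Merit

Merit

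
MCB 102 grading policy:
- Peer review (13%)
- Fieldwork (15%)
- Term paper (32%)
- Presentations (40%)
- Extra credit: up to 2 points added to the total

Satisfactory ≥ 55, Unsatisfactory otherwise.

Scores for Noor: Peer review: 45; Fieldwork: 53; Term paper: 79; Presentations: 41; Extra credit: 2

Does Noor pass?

Weighted total:
  Peer review 45 × 0.13 = 5.85
  Fieldwork 53 × 0.15 = 7.95
  Term paper 79 × 0.32 = 25.28
  Presentations 41 × 0.4 = 16.4
Sum = 55.48
Extra credit: 55.48 + 2 = 57.48
57.48 ≥ 55 → Satisfactory

Satisfactory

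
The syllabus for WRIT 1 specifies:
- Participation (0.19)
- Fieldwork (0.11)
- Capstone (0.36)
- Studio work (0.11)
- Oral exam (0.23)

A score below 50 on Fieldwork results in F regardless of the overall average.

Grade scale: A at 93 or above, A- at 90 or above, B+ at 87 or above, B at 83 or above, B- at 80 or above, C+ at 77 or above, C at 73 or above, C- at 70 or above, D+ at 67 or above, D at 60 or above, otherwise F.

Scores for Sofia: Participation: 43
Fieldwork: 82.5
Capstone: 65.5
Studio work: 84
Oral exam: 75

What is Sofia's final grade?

Fieldwork score 82.5 ≥ 50: minimum met.
Weighted total:
  Participation 43 × 0.19 = 8.17
  Fieldwork 82.5 × 0.11 = 9.075
  Capstone 65.5 × 0.36 = 23.58
  Studio work 84 × 0.11 = 9.24
  Oral exam 75 × 0.23 = 17.25
Sum = 67.315
67.315 is ≥ 67 and < 70 → D+

D+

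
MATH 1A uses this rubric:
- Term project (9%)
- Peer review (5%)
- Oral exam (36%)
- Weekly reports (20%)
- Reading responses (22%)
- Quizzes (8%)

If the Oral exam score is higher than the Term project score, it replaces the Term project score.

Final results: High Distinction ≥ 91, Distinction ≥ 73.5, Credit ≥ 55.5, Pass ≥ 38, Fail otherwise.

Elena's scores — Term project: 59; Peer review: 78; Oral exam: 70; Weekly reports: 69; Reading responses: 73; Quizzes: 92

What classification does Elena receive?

Credit

Oral exam (70) > Term project (59), so Term project counts as 70.
Weighted total:
  Term project 70 × 0.09 = 6.3
  Peer review 78 × 0.05 = 3.9
  Oral exam 70 × 0.36 = 25.2
  Weekly reports 69 × 0.2 = 13.8
  Reading responses 73 × 0.22 = 16.06
  Quizzes 92 × 0.08 = 7.36
Sum = 72.62
72.62 is ≥ 55.5 and < 73.5 → Credit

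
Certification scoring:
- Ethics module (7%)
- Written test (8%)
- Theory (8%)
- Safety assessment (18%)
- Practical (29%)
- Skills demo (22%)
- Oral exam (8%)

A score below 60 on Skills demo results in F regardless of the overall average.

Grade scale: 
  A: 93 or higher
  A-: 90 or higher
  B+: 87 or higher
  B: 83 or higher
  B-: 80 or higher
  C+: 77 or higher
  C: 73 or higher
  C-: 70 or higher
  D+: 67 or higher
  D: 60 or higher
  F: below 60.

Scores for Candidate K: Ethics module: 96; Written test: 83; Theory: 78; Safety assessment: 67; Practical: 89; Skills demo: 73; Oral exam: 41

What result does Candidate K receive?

C

Skills demo score 73 ≥ 60: minimum met.
Weighted total:
  Ethics module 96 × 0.07 = 6.72
  Written test 83 × 0.08 = 6.64
  Theory 78 × 0.08 = 6.24
  Safety assessment 67 × 0.18 = 12.06
  Practical 89 × 0.29 = 25.81
  Skills demo 73 × 0.22 = 16.06
  Oral exam 41 × 0.08 = 3.28
Sum = 76.81
76.81 is ≥ 73 and < 77 → C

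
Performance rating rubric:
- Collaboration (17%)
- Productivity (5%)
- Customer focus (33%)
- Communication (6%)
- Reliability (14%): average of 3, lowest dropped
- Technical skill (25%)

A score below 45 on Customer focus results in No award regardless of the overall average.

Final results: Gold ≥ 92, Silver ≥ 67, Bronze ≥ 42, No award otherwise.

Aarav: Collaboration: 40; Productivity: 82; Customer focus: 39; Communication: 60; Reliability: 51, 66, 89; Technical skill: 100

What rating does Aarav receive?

Reliability: drop 51 → average of remaining 2 = 155/2 = 77.5
Customer focus score 39 < 45: minimum not met.
Weighted total:
  Collaboration 40 × 0.17 = 6.8
  Productivity 82 × 0.05 = 4.1
  Customer focus 39 × 0.33 = 12.87
  Communication 60 × 0.06 = 3.6
  Reliability 77.5 × 0.14 = 10.85
  Technical skill 100 × 0.25 = 25
Sum = 63.22
Because the Customer focus minimum was not met, the result is No award.

No award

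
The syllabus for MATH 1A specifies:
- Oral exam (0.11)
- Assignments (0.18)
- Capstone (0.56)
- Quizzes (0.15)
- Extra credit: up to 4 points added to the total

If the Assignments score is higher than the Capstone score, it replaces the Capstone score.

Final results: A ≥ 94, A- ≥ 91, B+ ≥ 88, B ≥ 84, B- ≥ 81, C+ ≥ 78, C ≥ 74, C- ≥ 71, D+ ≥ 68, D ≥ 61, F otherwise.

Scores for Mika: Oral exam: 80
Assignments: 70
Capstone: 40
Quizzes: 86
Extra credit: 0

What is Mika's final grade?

Assignments (70) > Capstone (40), so Capstone counts as 70.
Weighted total:
  Oral exam 80 × 0.11 = 8.8
  Assignments 70 × 0.18 = 12.6
  Capstone 70 × 0.56 = 39.2
  Quizzes 86 × 0.15 = 12.9
Sum = 73.5
Extra credit: 73.5 + 0 = 73.5
73.5 is ≥ 71 and < 74 → C-

C-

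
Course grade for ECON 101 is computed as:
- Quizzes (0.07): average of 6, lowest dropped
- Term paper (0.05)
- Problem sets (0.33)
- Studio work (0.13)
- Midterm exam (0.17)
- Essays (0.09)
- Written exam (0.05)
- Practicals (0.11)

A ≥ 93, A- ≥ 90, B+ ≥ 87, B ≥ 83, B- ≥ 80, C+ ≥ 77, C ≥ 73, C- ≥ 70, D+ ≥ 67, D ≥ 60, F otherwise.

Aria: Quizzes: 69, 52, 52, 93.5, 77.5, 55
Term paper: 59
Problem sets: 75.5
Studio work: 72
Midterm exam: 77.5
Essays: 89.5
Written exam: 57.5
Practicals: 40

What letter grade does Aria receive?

C-

Quizzes: drop 52 → average of remaining 5 = 347/5 = 69.4
Weighted total:
  Quizzes 69.4 × 0.07 = 4.858
  Term paper 59 × 0.05 = 2.95
  Problem sets 75.5 × 0.33 = 24.915
  Studio work 72 × 0.13 = 9.36
  Midterm exam 77.5 × 0.17 = 13.175
  Essays 89.5 × 0.09 = 8.055
  Written exam 57.5 × 0.05 = 2.875
  Practicals 40 × 0.11 = 4.4
Sum = 70.588
70.588 is ≥ 70 and < 73 → C-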